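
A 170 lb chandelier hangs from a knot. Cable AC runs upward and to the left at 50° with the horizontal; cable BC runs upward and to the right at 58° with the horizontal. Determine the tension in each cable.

ΣF_x = 0: −T_AC·cos50° + T_BC·cos58° = 0 → T_BC = 1.21299·T_AC.
ΣF_y = 0: T_AC·sin50° + T_BC·sin58° = 170.
Substitute: T_AC·(0.766044 + 1.21299·0.848048) = 170 → T_AC = 94.7224 ≈ 94.72 lb.
Then T_BC = 1.21299 × 94.7224 = 114.9 lb.

T_AC = 94.72 lb, T_BC = 114.9 lb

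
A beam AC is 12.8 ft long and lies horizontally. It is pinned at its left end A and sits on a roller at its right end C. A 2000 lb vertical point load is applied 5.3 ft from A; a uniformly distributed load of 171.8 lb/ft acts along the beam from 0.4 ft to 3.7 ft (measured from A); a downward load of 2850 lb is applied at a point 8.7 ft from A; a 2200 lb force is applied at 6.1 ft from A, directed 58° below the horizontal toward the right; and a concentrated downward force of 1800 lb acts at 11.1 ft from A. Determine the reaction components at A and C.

Resultant of the distributed load: 171.8 × 3.3 = 566.94 lb at 2.05 ft from A.
ΣM about A: C_y·12.8 − 2000·5.3 − (171.8·3.3)·2.05 − 2850·8.7 − 2200·sin58°·6.1 − 1800·11.1 = 0 → C_y = 67918/12.8 = 5306.09 ≈ 5306 lb.
ΣF_y = 0: A_y + 5306.09 − 2000 − 171.8·3.3 − 2850 − 2200·sin58° − 1800 = 0 → A_y = 3777 lb.
ΣF_x = 0: A_x + 2200·cos58° = 0 → A_x = -1166 lb.

A_x = -1166 lb, A_y = 3777 lb, C_y = 5306 lb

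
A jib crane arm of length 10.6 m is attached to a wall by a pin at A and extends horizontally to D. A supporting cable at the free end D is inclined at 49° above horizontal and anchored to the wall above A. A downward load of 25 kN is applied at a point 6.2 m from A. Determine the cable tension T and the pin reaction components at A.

T = 19.38 kN, A_x = 12.71 kN, A_y = 10.38 kN

ΣM about A: T·sin49°·10.6 − 25·6.2 = 0 → T = 155/(10.6·0.75471) = 19.3752 ≈ 19.38 kN.
ΣF_x = 0: A_x − T·cos49° = 0 → A_x = 19.3752 × 0.656059 = 12.71 kN.
ΣF_y = 0: A_y + T·sin49° − 25 = 0 → A_y = 25 − 19.3752 × 0.75471 = 10.38 kN.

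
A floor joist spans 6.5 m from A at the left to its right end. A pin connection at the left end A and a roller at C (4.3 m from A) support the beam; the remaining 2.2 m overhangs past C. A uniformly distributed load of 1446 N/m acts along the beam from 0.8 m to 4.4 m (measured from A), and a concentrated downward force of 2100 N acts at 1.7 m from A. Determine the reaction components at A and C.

Resultant of the distributed load: 1446 × 3.6 = 5205.6 N at 2.6 m from A.
Moments about A: C_y·4.3 − (1446·3.6)·2.6 − 2100·1.7 = 0 → C_y = 17104.56/4.3 = 3977.8 ≈ 3978 N.
ΣF_y = 0: A_y + 3977.8 − 1446·3.6 − 2100 = 0 → A_y = 3328 N.
ΣF_x = 0: no horizontal applied forces, so A_x = 0.

A_x = 0, A_y = 3328 N, C_y = 3978 N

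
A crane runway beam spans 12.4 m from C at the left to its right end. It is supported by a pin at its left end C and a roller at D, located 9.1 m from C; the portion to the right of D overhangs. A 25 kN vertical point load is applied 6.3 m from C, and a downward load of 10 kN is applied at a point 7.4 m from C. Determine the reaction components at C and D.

C_x = 0, C_y = 9.560 kN, D_y = 25.44 kN

Moments about C: D_y·9.1 − 25·6.3 − 10·7.4 = 0 → D_y = 231.5/9.1 = 25.4396 ≈ 25.44 kN.
ΣF_y = 0: C_y + 25.4396 − 25 − 10 = 0 → C_y = 9.560 kN.
ΣF_x = 0: no horizontal applied forces, so C_x = 0.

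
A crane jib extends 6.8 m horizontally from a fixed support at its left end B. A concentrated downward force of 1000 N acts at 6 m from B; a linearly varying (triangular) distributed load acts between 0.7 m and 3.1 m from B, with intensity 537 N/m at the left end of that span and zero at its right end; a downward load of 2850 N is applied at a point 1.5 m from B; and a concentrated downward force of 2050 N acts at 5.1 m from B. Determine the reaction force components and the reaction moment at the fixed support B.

Resultant of the triangular load: ½ × 537 × 2.4 = 644.4 N, acting at 1.5 m from B (one-third of the span from the peak).
ΣF_x = 0: B_x = 0.
ΣF_y = 0: B_y − 1000 − ½·537·2.4 − 2850 − 2050 = 0 → B_y = 6544 N.
ΣM about B: M_B − 1000·6 − (½·537·2.4)·1.5 − 2850·1.5 − 2050·5.1 = 0 → M_B = 21700 N·m.

B_x = 0, B_y = 6544 N, M_B = 21700 N·m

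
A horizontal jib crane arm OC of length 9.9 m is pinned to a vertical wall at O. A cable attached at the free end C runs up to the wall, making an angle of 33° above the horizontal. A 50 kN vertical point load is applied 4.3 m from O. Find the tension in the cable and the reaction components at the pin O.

T = 39.87 kN, O_x = 33.44 kN, O_y = 28.28 kN

ΣM about O: T·sin33°·9.9 − 50·4.3 = 0 → T = 215/(9.9·0.544639) = 39.8744 ≈ 39.87 kN.
ΣF_x = 0: O_x − T·cos33° = 0 → O_x = 39.8744 × 0.838671 = 33.44 kN.
ΣF_y = 0: O_y + T·sin33° − 50 = 0 → O_y = 50 − 39.8744 × 0.544639 = 28.28 kN.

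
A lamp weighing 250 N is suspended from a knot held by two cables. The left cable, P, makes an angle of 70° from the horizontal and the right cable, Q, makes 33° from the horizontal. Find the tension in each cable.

ΣF_x = 0: −T_P·cos70° + T_Q·cos33° = 0 → T_Q = 0.407812·T_P.
ΣF_y = 0: T_P·sin70° + T_Q·sin33° = 250.
Substitute: T_P·(0.939693 + 0.407812·0.544639) = 250 → T_P = 215.183 ≈ 215.2 N.
Then T_Q = 0.407812 × 215.183 = 87.75 N.

T_P = 215.2 N, T_Q = 87.75 N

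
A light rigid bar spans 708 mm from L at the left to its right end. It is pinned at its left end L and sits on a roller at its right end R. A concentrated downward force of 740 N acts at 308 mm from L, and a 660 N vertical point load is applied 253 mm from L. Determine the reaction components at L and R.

Moments about L: R_y·708 − 740·308 − 660·253 = 0 → R_y = 394900/708 = 557.768 ≈ 557.8 N.
ΣF_y = 0: L_y + 557.768 − 740 − 660 = 0 → L_y = 842.2 N.
ΣF_x = 0: no horizontal applied forces, so L_x = 0.

L_x = 0, L_y = 842.2 N, R_y = 557.8 N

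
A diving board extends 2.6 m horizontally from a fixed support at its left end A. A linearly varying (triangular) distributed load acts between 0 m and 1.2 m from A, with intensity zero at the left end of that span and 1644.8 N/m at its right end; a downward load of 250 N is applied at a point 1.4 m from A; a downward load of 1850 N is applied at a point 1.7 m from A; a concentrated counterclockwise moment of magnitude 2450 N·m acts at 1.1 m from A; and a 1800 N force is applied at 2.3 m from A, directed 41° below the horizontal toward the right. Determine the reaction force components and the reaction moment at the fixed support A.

A_x = -1358 N, A_y = 4268 N, M_A = 4551 N·m

Resultant of the triangular load: ½ × 1644.8 × 1.2 = 986.88 N, acting at 0.8 m from A (one-third of the span from the peak).
ΣF_x = 0: A_x + 1800·cos41° = 0 → A_x = -1358 N.
ΣF_y = 0: A_y − ½·1644.8·1.2 − 250 − 1850 − 1800·sin41° = 0 → A_y = 4268 N.
ΣM about A: M_A − (½·1644.8·1.2)·0.8 − 250·1.4 − 1850·1.7 + 2450 − 1800·sin41°·2.3 = 0 → M_A = 4551 N·m.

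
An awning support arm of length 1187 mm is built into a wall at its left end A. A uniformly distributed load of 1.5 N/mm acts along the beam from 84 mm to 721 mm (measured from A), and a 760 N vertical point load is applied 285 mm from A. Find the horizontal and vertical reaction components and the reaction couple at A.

Resultant of the distributed load: 1.5 × 637 = 955.5 N at 402.5 mm from A.
ΣF_x = 0: A_x = 0.
ΣF_y = 0: A_y − 1.5·637 − 760 = 0 → A_y = 1716 N.
ΣM about A: M_A − (1.5·637)·402.5 − 760·285 = 0 → M_A = 601200 N·mm.

A_x = 0, A_y = 1716 N, M_A = 601200 N·mm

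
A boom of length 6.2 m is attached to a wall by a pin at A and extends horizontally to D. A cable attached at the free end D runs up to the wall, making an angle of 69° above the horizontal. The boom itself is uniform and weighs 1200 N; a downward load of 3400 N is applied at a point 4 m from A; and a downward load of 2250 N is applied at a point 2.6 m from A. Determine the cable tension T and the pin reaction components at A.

ΣM about A: T·sin69°·6.2 − 1200·3.1 − 3400·4 − 2250·2.6 = 0 → T = 23170/(6.2·0.93358) = 4002.97 ≈ 4003 N.
ΣF_x = 0: A_x − T·cos69° = 0 → A_x = 4002.97 × 0.358368 = 1435 N.
ΣF_y = 0: A_y + T·sin69° − 1200 − 3400 − 2250 = 0 → A_y = 6850 − 4002.97 × 0.93358 = 3113 N.

T = 4003 N, A_x = 1435 N, A_y = 3113 N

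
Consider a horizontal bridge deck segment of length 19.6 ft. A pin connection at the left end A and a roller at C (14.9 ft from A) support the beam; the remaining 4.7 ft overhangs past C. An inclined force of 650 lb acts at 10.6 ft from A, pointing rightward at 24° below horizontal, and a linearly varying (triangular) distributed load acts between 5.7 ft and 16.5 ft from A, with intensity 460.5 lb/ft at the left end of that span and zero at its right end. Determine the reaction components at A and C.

A_x = -593.8 lb, A_y = 1011 lb, C_y = 1740 lb

Resultant of the triangular load: ½ × 460.5 × 10.8 = 2486.7 lb, acting at 9.3 ft from A (one-third of the span from the peak).
ΣM about A: C_y·14.9 − 650·sin24°·10.6 − (½·460.5·10.8)·9.3 = 0 → C_y = 25928.7/14.9 = 1740.18 ≈ 1740 lb.
ΣF_y = 0: A_y + 1740.18 − 650·sin24° − ½·460.5·10.8 = 0 → A_y = 1011 lb.
ΣF_x = 0: A_x + 650·cos24° = 0 → A_x = -593.8 lb.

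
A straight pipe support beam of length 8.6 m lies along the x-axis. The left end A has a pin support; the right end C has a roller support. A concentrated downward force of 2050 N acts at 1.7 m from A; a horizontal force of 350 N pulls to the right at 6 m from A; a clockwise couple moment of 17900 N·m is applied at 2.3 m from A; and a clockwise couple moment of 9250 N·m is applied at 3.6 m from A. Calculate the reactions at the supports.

A_x = -350.0 N, A_y = -1512 N, C_y = 3562 N

Moments about A: C_y·8.6 − 2050·1.7 − 17900 − 9250 = 0 → C_y = 30635/8.6 = 3562.21 ≈ 3562 N.
ΣF_y = 0: A_y + 3562.21 − 2050 = 0 → A_y = -1512 N.
ΣF_x = 0: A_x + 350 = 0 → A_x = -350.0 N.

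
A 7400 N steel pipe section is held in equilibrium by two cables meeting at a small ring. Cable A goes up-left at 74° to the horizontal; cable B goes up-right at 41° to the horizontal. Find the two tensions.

ΣF_x = 0: −T_A·cos74° + T_B·cos41° = 0 → T_B = 0.365223·T_A.
ΣF_y = 0: T_A·sin74° + T_B·sin41° = 7400.
Substitute: T_A·(0.961262 + 0.365223·0.656059) = 7400 → T_A = 6162.2 ≈ 6162 N.
Then T_B = 0.365223 × 6162.2 = 2251 N.

T_A = 6162 N, T_B = 2251 N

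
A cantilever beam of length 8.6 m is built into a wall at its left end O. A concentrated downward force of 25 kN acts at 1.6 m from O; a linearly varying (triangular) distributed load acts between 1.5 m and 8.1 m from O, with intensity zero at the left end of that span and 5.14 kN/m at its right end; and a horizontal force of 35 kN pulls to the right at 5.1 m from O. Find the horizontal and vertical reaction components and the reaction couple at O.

Resultant of the triangular load: ½ × 5.14 × 6.6 = 16.962 kN, acting at 5.9 m from O (one-third of the span from the peak).
ΣF_x = 0: O_x + 35 = 0 → O_x = -35.00 kN.
ΣF_y = 0: O_y − 25 − ½·5.14·6.6 = 0 → O_y = 41.96 kN.
ΣM about O: M_O − 25·1.6 − (½·5.14·6.6)·5.9 = 0 → M_O = 140.1 kN·m.

O_x = -35.00 kN, O_y = 41.96 kN, M_O = 140.1 kN·m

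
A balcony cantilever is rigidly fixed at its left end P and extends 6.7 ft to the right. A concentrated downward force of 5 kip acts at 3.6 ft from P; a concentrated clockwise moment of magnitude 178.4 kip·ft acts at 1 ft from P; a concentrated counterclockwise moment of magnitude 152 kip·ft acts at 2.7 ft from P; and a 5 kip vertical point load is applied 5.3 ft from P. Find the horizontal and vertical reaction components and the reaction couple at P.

P_x = 0, P_y = 10.00 kip, M_P = 70.90 kip·ft

ΣF_x = 0: P_x = 0.
ΣF_y = 0: P_y − 5 − 5 = 0 → P_y = 10.00 kip.
ΣM about P: M_P − 5·3.6 − 178.4 + 152 − 5·5.3 = 0 → M_P = 70.90 kip·ft.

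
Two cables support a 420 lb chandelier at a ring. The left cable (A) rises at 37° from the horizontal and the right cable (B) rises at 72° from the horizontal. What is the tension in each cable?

T_A = 137.3 lb, T_B = 354.8 lb

ΣF_x = 0: −T_A·cos37° + T_B·cos72° = 0 → T_B = 2.58444·T_A.
ΣF_y = 0: T_A·sin37° + T_B·sin72° = 420.
Substitute: T_A·(0.601815 + 2.58444·0.951057) = 420 → T_A = 137.265 ≈ 137.3 lb.
Then T_B = 2.58444 × 137.265 = 354.8 lb.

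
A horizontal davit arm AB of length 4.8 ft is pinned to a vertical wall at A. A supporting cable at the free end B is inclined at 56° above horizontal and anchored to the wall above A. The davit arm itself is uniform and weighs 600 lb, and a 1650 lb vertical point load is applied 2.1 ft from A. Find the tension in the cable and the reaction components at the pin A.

ΣM about A: T·sin56°·4.8 − 600·2.4 − 1650·2.1 = 0 → T = 4905/(4.8·0.829038) = 1232.6 ≈ 1233 lb.
ΣF_x = 0: A_x − T·cos56° = 0 → A_x = 1232.6 × 0.559193 = 689.3 lb.
ΣF_y = 0: A_y + T·sin56° − 600 − 1650 = 0 → A_y = 2250 − 1232.6 × 0.829038 = 1228 lb.

T = 1233 lb, A_x = 689.3 lb, A_y = 1228 lb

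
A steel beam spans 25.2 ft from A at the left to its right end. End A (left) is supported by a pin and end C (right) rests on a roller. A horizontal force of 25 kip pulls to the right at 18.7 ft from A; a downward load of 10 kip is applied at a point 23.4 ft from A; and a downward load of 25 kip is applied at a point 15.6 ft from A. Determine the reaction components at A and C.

A_x = -25.00 kip, A_y = 10.24 kip, C_y = 24.76 kip

Taking moments about A: C_y·25.2 − 10·23.4 − 25·15.6 = 0 → C_y = 624/25.2 = 24.7619 ≈ 24.76 kip.
ΣF_y = 0: A_y + 24.7619 − 10 − 25 = 0 → A_y = 10.24 kip.
ΣF_x = 0: A_x + 25 = 0 → A_x = -25.00 kip.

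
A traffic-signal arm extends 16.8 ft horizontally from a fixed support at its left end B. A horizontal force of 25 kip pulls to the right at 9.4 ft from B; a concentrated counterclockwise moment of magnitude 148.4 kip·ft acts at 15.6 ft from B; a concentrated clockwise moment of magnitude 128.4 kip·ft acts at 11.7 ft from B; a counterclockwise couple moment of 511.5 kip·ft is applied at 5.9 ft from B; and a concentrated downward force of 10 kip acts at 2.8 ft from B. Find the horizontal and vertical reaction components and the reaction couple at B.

B_x = -25.00 kip, B_y = 10.00 kip, M_B = -503.5 kip·ft

ΣF_x = 0: B_x + 25 = 0 → B_x = -25.00 kip.
ΣF_y = 0: B_y − 10 = 0 → B_y = 10.00 kip.
ΣM about B: M_B + 148.4 − 128.4 + 511.5 − 10·2.8 = 0 → M_B = -503.5 kip·ft.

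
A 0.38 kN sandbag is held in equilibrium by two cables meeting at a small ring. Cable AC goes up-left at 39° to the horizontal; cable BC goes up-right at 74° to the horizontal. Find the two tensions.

ΣF_x = 0: −T_AC·cos39° + T_BC·cos74° = 0 → T_BC = 2.81945·T_AC.
ΣF_y = 0: T_AC·sin39° + T_BC·sin74° = 0.38.
Substitute: T_AC·(0.62932 + 2.81945·0.961262) = 0.38 → T_AC = 0.113788 ≈ 0.1138 kN.
Then T_BC = 2.81945 × 0.113788 = 0.3208 kN.

T_AC = 0.1138 kN, T_BC = 0.3208 kN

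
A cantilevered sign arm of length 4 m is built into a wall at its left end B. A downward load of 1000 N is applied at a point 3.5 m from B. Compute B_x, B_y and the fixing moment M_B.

B_x = 0, B_y = 1000 N, M_B = 3500 N·m

ΣF_x = 0: B_x = 0.
ΣF_y = 0: B_y − 1000 = 0 → B_y = 1000 N.
ΣM about B: M_B − 1000·3.5 = 0 → M_B = 3500 N·m.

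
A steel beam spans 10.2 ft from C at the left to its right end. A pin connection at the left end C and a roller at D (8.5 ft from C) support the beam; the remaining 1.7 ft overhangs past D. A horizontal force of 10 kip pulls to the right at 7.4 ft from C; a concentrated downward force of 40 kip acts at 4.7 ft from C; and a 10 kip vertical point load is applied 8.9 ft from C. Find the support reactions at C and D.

C_x = -10.00 kip, C_y = 17.41 kip, D_y = 32.59 kip

ΣM about C: D_y·8.5 − 40·4.7 − 10·8.9 = 0 → D_y = 277/8.5 = 32.5882 ≈ 32.59 kip.
ΣF_y = 0: C_y + 32.5882 − 40 − 10 = 0 → C_y = 17.41 kip.
ΣF_x = 0: C_x + 10 = 0 → C_x = -10.00 kip.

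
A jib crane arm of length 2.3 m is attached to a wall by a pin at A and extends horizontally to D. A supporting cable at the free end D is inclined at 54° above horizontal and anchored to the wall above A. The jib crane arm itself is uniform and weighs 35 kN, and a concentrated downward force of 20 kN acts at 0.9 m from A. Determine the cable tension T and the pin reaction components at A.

ΣM about A: T·sin54°·2.3 − 35·1.15 − 20·0.9 = 0 → T = 58.25/(2.3·0.809017) = 31.3048 ≈ 31.30 kN.
ΣF_x = 0: A_x − T·cos54° = 0 → A_x = 31.3048 × 0.587785 = 18.40 kN.
ΣF_y = 0: A_y + T·sin54° − 35 − 20 = 0 → A_y = 55 − 31.3048 × 0.809017 = 29.67 kN.

T = 31.30 kN, A_x = 18.40 kN, A_y = 29.67 kN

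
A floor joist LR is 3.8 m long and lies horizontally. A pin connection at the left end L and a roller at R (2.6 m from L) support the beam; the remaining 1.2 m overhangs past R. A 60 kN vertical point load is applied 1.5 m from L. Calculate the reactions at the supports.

L_x = 0, L_y = 25.38 kN, R_y = 34.62 kN

ΣM about L: R_y·2.6 − 60·1.5 = 0 → R_y = 90/2.6 = 34.6154 ≈ 34.62 kN.
ΣF_y = 0: L_y + 34.6154 − 60 = 0 → L_y = 25.38 kN.
ΣF_x = 0: no horizontal applied forces, so L_x = 0.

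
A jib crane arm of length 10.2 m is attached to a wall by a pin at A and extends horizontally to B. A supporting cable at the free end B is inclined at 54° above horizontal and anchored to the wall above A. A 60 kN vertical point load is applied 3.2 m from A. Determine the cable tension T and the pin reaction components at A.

T = 23.27 kN, A_x = 13.68 kN, A_y = 41.18 kN

ΣM about A: T·sin54°·10.2 − 60·3.2 = 0 → T = 192/(10.2·0.809017) = 23.2672 ≈ 23.27 kN.
ΣF_x = 0: A_x − T·cos54° = 0 → A_x = 23.2672 × 0.587785 = 13.68 kN.
ΣF_y = 0: A_y + T·sin54° − 60 = 0 → A_y = 60 − 23.2672 × 0.809017 = 41.18 kN.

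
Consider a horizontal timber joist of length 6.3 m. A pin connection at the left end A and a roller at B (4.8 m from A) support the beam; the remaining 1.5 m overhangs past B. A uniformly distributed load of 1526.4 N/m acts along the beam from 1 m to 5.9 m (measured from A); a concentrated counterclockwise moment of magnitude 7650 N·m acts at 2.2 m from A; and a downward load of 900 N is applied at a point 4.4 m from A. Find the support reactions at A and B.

A_x = 0, A_y = 3772 N, B_y = 4607 N

Resultant of the distributed load: 1526.4 × 4.9 = 7479.36 N at 3.45 m from A.
ΣM about A: B_y·4.8 − (1526.4·4.9)·3.45 + 7650 − 900·4.4 = 0 → B_y = 22113.792/4.8 = 4607.04 ≈ 4607 N.
ΣF_y = 0: A_y + 4607.04 − 1526.4·4.9 − 900 = 0 → A_y = 3772 N.
ΣF_x = 0: no horizontal applied forces, so A_x = 0.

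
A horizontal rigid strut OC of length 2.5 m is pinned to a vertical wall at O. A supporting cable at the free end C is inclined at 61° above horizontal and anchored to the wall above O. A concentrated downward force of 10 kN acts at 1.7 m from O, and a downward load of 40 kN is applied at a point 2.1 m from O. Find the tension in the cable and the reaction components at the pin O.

ΣM about O: T·sin61°·2.5 − 10·1.7 − 40·2.1 = 0 → T = 101/(2.5·0.87462) = 46.1915 ≈ 46.19 kN.
ΣF_x = 0: O_x − T·cos61° = 0 → O_x = 46.1915 × 0.48481 = 22.39 kN.
ΣF_y = 0: O_y + T·sin61° − 10 − 40 = 0 → O_y = 50 − 46.1915 × 0.87462 = 9.600 kN.

T = 46.19 kN, O_x = 22.39 kN, O_y = 9.600 kN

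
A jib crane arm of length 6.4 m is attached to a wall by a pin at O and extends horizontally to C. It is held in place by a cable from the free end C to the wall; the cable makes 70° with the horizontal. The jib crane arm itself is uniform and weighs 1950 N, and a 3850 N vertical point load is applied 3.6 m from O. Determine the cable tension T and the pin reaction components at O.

ΣM about O: T·sin70°·6.4 − 1950·3.2 − 3850·3.6 = 0 → T = 20100/(6.4·0.939693) = 3342.18 ≈ 3342 N.
ΣF_x = 0: O_x − T·cos70° = 0 → O_x = 3342.18 × 0.34202 = 1143 N.
ΣF_y = 0: O_y + T·sin70° − 1950 − 3850 = 0 → O_y = 5800 − 3342.18 × 0.939693 = 2659 N.

T = 3342 N, O_x = 1143 N, O_y = 2659 N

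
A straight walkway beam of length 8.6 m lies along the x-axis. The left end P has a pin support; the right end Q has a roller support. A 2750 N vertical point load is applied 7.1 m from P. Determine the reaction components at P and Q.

ΣM about P: Q_y·8.6 − 2750·7.1 = 0 → Q_y = 19525/8.6 = 2270.35 ≈ 2270 N.
ΣF_y = 0: P_y + 2270.35 − 2750 = 0 → P_y = 479.7 N.
ΣF_x = 0: no horizontal applied forces, so P_x = 0.

P_x = 0, P_y = 479.7 N, Q_y = 2270 N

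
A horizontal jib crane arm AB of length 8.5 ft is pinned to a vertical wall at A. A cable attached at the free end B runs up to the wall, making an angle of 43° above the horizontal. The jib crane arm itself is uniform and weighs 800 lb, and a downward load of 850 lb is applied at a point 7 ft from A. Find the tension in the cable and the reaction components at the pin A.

ΣM about A: T·sin43°·8.5 − 800·4.25 − 850·7 = 0 → T = 9350/(8.5·0.681998) = 1612.91 ≈ 1613 lb.
ΣF_x = 0: A_x − T·cos43° = 0 → A_x = 1612.91 × 0.731354 = 1180 lb.
ΣF_y = 0: A_y + T·sin43° − 800 − 850 = 0 → A_y = 1650 − 1612.91 × 0.681998 = 550.0 lb.

T = 1613 lb, A_x = 1180 lb, A_y = 550.0 lb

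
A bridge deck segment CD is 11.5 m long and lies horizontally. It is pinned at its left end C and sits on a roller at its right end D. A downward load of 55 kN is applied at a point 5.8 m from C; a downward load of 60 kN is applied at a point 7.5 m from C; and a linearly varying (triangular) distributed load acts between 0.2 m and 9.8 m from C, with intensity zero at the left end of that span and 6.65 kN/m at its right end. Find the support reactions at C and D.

Resultant of the triangular load: ½ × 6.65 × 9.6 = 31.92 kN, acting at 6.6 m from C (one-third of the span from the peak).
ΣM about C: D_y·11.5 − 55·5.8 − 60·7.5 − (½·6.65·9.6)·6.6 = 0 → D_y = 979.672/11.5 = 85.1889 ≈ 85.19 kN.
ΣF_y = 0: C_y + 85.1889 − 55 − 60 − ½·6.65·9.6 = 0 → C_y = 61.73 kN.
ΣF_x = 0: no horizontal applied forces, so C_x = 0.

C_x = 0, C_y = 61.73 kN, D_y = 85.19 kN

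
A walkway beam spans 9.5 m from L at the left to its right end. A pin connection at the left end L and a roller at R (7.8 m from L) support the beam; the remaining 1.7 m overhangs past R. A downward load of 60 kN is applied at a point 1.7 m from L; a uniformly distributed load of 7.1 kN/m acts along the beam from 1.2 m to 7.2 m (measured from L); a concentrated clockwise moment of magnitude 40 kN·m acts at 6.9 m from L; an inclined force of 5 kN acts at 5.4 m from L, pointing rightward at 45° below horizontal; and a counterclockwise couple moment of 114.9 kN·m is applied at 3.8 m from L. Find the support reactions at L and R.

L_x = -3.536 kN, L_y = 77.28 kN, R_y = 28.86 kN

Resultant of the distributed load: 7.1 × 6 = 42.6 kN at 4.2 m from L.
Moments about L: R_y·7.8 − 60·1.7 − (7.1·6)·4.2 − 40 − 5·sin45°·5.4 + 114.9 = 0 → R_y = 225.112/7.8 = 28.8605 ≈ 28.86 kN.
ΣF_y = 0: L_y + 28.8605 − 60 − 7.1·6 − 5·sin45° = 0 → L_y = 77.28 kN.
ΣF_x = 0: L_x + 5·cos45° = 0 → L_x = -3.536 kN.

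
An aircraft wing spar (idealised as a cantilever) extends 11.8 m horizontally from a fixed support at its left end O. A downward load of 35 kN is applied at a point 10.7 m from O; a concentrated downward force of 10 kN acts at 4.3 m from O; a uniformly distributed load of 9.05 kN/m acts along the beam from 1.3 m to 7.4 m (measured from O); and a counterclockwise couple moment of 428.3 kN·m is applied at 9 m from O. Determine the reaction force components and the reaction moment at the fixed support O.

Resultant of the distributed load: 9.05 × 6.1 = 55.205 kN at 4.35 m from O.
ΣF_x = 0: O_x = 0.
ΣF_y = 0: O_y − 35 − 10 − 9.05·6.1 = 0 → O_y = 100.2 kN.
ΣM about O: M_O − 35·10.7 − 10·4.3 − (9.05·6.1)·4.35 + 428.3 = 0 → M_O = 229.3 kN·m.

O_x = 0, O_y = 100.2 kN, M_O = 229.3 kN·m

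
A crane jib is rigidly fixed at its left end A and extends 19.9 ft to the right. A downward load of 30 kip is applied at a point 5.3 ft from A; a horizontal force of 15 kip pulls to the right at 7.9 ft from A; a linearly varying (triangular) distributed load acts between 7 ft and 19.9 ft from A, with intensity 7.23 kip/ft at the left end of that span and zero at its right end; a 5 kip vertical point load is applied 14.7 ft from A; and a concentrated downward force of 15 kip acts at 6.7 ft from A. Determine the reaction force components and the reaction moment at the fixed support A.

A_x = -15.00 kip, A_y = 96.63 kip, M_A = 860.0 kip·ft

Resultant of the triangular load: ½ × 7.23 × 12.9 = 46.6335 kip, acting at 11.3 ft from A (one-third of the span from the peak).
ΣF_x = 0: A_x + 15 = 0 → A_x = -15.00 kip.
ΣF_y = 0: A_y − 30 − ½·7.23·12.9 − 5 − 15 = 0 → A_y = 96.63 kip.
ΣM about A: M_A − 30·5.3 − (½·7.23·12.9)·11.3 − 5·14.7 − 15·6.7 = 0 → M_A = 860.0 kip·ft.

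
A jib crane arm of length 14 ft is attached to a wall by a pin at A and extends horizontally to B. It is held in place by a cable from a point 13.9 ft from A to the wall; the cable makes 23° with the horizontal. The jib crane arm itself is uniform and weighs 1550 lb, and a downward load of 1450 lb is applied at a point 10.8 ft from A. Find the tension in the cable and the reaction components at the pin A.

T = 4881 lb, A_x = 4493 lb, A_y = 1093 lb

ΣM about A: T·sin23°·13.9 − 1550·7 − 1450·10.8 = 0 → T = 26510/(13.9·0.390731) = 4881.09 ≈ 4881 lb.
ΣF_x = 0: A_x − T·cos23° = 0 → A_x = 4881.09 × 0.920505 = 4493 lb.
ΣF_y = 0: A_y + T·sin23° − 1550 − 1450 = 0 → A_y = 3000 − 4881.09 × 0.390731 = 1093 lb.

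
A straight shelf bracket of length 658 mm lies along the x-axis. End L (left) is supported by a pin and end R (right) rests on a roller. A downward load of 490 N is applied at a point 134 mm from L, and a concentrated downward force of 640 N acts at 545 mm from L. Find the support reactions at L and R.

ΣM about L: R_y·658 − 490·134 − 640·545 = 0 → R_y = 414460/658 = 629.878 ≈ 629.9 N.
ΣF_y = 0: L_y + 629.878 − 490 − 640 = 0 → L_y = 500.1 N.
ΣF_x = 0: no horizontal applied forces, so L_x = 0.

L_x = 0, L_y = 500.1 N, R_y = 629.9 N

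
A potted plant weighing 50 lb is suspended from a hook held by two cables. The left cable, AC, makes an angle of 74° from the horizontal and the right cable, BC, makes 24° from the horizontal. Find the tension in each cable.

T_AC = 46.13 lb, T_BC = 13.92 lb

ΣF_x = 0: −T_AC·cos74° + T_BC·cos24° = 0 → T_BC = 0.301723·T_AC.
ΣF_y = 0: T_AC·sin74° + T_BC·sin24° = 50.
Substitute: T_AC·(0.961262 + 0.301723·0.406737) = 50 → T_AC = 46.1261 ≈ 46.13 lb.
Then T_BC = 0.301723 × 46.1261 = 13.92 lb.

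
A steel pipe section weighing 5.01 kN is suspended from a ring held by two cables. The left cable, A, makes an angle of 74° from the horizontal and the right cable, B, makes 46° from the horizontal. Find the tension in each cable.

T_A = 4.019 kN, T_B = 1.595 kN

ΣF_x = 0: −T_A·cos74° + T_B·cos46° = 0 → T_B = 0.396796·T_A.
ΣF_y = 0: T_A·sin74° + T_B·sin46° = 5.01.
Substitute: T_A·(0.961262 + 0.396796·0.71934) = 5.01 → T_A = 4.01863 ≈ 4.019 kN.
Then T_B = 0.396796 × 4.01863 = 1.595 kN.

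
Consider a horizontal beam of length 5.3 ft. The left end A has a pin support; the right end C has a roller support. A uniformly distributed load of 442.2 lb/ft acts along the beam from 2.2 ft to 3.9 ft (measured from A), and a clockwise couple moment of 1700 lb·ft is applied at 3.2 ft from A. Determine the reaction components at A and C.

A_x = 0, A_y = -1.620 lb, C_y = 753.4 lb

Resultant of the distributed load: 442.2 × 1.7 = 751.74 lb at 3.05 ft from A.
Moments about A: C_y·5.3 − (442.2·1.7)·3.05 − 1700 = 0 → C_y = 3992.807/5.3 = 753.36 ≈ 753.4 lb.
ΣF_y = 0: A_y + 753.36 − 442.2·1.7 = 0 → A_y = -1.620 lb.
ΣF_x = 0: no horizontal applied forces, so A_x = 0.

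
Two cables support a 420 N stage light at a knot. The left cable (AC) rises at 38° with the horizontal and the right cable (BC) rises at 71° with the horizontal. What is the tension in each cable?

T_AC = 144.6 N, T_BC = 350.0 N

ΣF_x = 0: −T_AC·cos38° + T_BC·cos71° = 0 → T_BC = 2.42042·T_AC.
ΣF_y = 0: T_AC·sin38° + T_BC·sin71° = 420.
Substitute: T_AC·(0.615661 + 2.42042·0.945519) = 420 → T_AC = 144.617 ≈ 144.6 N.
Then T_BC = 2.42042 × 144.617 = 350.0 N.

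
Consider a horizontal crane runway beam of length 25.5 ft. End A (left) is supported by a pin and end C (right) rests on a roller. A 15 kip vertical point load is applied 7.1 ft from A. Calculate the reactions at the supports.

Taking moments about A: C_y·25.5 − 15·7.1 = 0 → C_y = 106.5/25.5 = 4.17647 ≈ 4.176 kip.
ΣF_y = 0: A_y + 4.17647 − 15 = 0 → A_y = 10.82 kip.
ΣF_x = 0: no horizontal applied forces, so A_x = 0.

A_x = 0, A_y = 10.82 kip, C_y = 4.176 kip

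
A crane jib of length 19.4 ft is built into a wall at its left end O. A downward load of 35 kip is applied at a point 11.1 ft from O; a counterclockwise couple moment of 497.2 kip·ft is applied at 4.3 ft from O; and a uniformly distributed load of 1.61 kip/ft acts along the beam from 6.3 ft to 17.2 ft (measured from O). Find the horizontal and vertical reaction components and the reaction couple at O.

Resultant of the distributed load: 1.61 × 10.9 = 17.549 kip at 11.75 ft from O.
ΣF_x = 0: O_x = 0.
ΣF_y = 0: O_y − 35 − 1.61·10.9 = 0 → O_y = 52.55 kip.
ΣM about O: M_O − 35·11.1 + 497.2 − (1.61·10.9)·11.75 = 0 → M_O = 97.50 kip·ft.

O_x = 0, O_y = 52.55 kip, M_O = 97.50 kip·ft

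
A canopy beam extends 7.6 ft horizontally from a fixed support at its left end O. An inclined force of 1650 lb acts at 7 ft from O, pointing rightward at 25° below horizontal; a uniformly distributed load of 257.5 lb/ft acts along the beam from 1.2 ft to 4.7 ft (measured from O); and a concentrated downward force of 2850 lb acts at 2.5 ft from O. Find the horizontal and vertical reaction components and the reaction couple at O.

Resultant of the distributed load: 257.5 × 3.5 = 901.25 lb at 2.95 ft from O.
ΣF_x = 0: O_x + 1650·cos25° = 0 → O_x = -1495 lb.
ΣF_y = 0: O_y − 1650·sin25° − 257.5·3.5 − 2850 = 0 → O_y = 4449 lb.
ΣM about O: M_O − 1650·sin25°·7 − (257.5·3.5)·2.95 − 2850·2.5 = 0 → M_O = 14660 lb·ft.

O_x = -1495 lb, O_y = 4449 lb, M_O = 14660 lb·ft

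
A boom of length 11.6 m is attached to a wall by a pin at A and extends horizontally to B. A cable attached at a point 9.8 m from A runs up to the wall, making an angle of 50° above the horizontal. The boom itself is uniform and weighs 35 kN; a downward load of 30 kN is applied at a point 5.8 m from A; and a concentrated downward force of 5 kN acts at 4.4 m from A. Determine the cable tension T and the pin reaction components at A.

ΣM about A: T·sin50°·9.8 − 35·5.8 − 30·5.8 − 5·4.4 = 0 → T = 399/(9.8·0.766044) = 53.1488 ≈ 53.15 kN.
ΣF_x = 0: A_x − T·cos50° = 0 → A_x = 53.1488 × 0.642788 = 34.16 kN.
ΣF_y = 0: A_y + T·sin50° − 35 − 30 − 5 = 0 → A_y = 70 − 53.1488 × 0.766044 = 29.29 kN.

T = 53.15 kN, A_x = 34.16 kN, A_y = 29.29 kN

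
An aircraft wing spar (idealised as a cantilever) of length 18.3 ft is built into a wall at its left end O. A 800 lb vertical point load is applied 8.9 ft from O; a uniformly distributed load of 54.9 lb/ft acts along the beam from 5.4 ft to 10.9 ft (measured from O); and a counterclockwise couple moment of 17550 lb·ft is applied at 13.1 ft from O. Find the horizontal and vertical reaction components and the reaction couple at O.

Resultant of the distributed load: 54.9 × 5.5 = 301.95 lb at 8.15 ft from O.
ΣF_x = 0: O_x = 0.
ΣF_y = 0: O_y − 800 − 54.9·5.5 = 0 → O_y = 1102 lb.
ΣM about O: M_O − 800·8.9 − (54.9·5.5)·8.15 + 17550 = 0 → M_O = -7969 lb·ft.

O_x = 0, O_y = 1102 lb, M_O = -7969 lb·ft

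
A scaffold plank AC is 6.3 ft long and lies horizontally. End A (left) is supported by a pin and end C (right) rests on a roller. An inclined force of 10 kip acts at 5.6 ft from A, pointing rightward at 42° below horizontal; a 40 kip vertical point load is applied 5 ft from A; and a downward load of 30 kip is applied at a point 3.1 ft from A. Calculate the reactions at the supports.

Moments about A: C_y·6.3 − 10·sin42°·5.6 − 40·5 − 30·3.1 = 0 → C_y = 330.471/6.3 = 52.4557 ≈ 52.46 kip.
ΣF_y = 0: A_y + 52.4557 − 10·sin42° − 40 − 30 = 0 → A_y = 24.24 kip.
ΣF_x = 0: A_x + 10·cos42° = 0 → A_x = -7.431 kip.

A_x = -7.431 kip, A_y = 24.24 kip, C_y = 52.46 kip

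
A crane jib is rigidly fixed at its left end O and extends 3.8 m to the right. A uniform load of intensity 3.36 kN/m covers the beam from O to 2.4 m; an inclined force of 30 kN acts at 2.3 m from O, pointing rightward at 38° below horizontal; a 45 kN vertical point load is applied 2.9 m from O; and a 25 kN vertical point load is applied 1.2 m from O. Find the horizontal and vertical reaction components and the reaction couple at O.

O_x = -23.64 kN, O_y = 96.53 kN, M_O = 212.7 kN·m

Resultant of the distributed load: 3.36 × 2.4 = 8.064 kN at 1.2 m from O.
ΣF_x = 0: O_x + 30·cos38° = 0 → O_x = -23.64 kN.
ΣF_y = 0: O_y − 3.36·2.4 − 30·sin38° − 45 − 25 = 0 → O_y = 96.53 kN.
ΣM about O: M_O − (3.36·2.4)·1.2 − 30·sin38°·2.3 − 45·2.9 − 25·1.2 = 0 → M_O = 212.7 kN·m.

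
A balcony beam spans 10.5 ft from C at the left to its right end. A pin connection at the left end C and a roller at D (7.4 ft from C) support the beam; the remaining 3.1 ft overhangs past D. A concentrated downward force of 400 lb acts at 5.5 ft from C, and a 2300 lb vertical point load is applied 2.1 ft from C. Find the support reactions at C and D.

C_x = 0, C_y = 1750 lb, D_y = 950.0 lb

Taking moments about C: D_y·7.4 − 400·5.5 − 2300·2.1 = 0 → D_y = 7030/7.4 = 950.0 lb.
ΣF_y = 0: C_y + 950 − 400 − 2300 = 0 → C_y = 1750 lb.
ΣF_x = 0: no horizontal applied forces, so C_x = 0.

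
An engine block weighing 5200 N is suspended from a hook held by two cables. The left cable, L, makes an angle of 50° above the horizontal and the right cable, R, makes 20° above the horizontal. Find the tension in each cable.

ΣF_x = 0: −T_L·cos50° + T_R·cos20° = 0 → T_R = 0.68404·T_L.
ΣF_y = 0: T_L·sin50° + T_R·sin20° = 5200.
Substitute: T_L·(0.766044 + 0.68404·0.34202) = 5200 → T_L = 5200 N.
Then T_R = 0.68404 × 5200 = 3557 N.

T_L = 5200 N, T_R = 3557 N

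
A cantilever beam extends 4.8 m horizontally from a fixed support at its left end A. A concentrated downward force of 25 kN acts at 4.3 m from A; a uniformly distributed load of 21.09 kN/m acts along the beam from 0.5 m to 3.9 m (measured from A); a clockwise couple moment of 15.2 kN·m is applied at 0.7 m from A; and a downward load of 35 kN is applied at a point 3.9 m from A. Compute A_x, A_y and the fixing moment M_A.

A_x = 0, A_y = 131.7 kN, M_A = 417.0 kN·m

Resultant of the distributed load: 21.09 × 3.4 = 71.706 kN at 2.2 m from A.
ΣF_x = 0: A_x = 0.
ΣF_y = 0: A_y − 25 − 21.09·3.4 − 35 = 0 → A_y = 131.7 kN.
ΣM about A: M_A − 25·4.3 − (21.09·3.4)·2.2 − 15.2 − 35·3.9 = 0 → M_A = 417.0 kN·m.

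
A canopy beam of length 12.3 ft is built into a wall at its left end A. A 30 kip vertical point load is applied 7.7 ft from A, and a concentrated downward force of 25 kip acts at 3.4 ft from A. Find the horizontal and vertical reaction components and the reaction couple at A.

ΣF_x = 0: A_x = 0.
ΣF_y = 0: A_y − 30 − 25 = 0 → A_y = 55.00 kip.
ΣM about A: M_A − 30·7.7 − 25·3.4 = 0 → M_A = 316.0 kip·ft.

A_x = 0, A_y = 55.00 kip, M_A = 316.0 kip·ft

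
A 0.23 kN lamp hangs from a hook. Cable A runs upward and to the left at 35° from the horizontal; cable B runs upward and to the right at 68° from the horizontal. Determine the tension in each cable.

T_A = 0.08843 kN, T_B = 0.1934 kN

ΣF_x = 0: −T_A·cos35° + T_B·cos68° = 0 → T_B = 2.1867·T_A.
ΣF_y = 0: T_A·sin35° + T_B·sin68° = 0.23.
Substitute: T_A·(0.573576 + 2.1867·0.927184) = 0.23 → T_A = 0.0884259 ≈ 0.08843 kN.
Then T_B = 2.1867 × 0.0884259 = 0.1934 kN.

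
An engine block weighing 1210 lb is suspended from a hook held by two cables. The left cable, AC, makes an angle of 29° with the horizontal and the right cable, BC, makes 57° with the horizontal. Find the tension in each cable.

ΣF_x = 0: −T_AC·cos29° + T_BC·cos57° = 0 → T_BC = 1.60587·T_AC.
ΣF_y = 0: T_AC·sin29° + T_BC·sin57° = 1210.
Substitute: T_AC·(0.48481 + 1.60587·0.838671) = 1210 → T_AC = 660.622 ≈ 660.6 lb.
Then T_BC = 1.60587 × 660.622 = 1061 lb.

T_AC = 660.6 lb, T_BC = 1061 lb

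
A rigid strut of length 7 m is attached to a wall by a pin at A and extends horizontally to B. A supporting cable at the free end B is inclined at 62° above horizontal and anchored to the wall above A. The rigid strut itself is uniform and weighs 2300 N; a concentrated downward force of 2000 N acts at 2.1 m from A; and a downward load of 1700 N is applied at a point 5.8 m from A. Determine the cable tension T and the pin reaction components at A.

T = 3577 N, A_x = 1679 N, A_y = 2841 N

ΣM about A: T·sin62°·7 − 2300·3.5 − 2000·2.1 − 1700·5.8 = 0 → T = 22110/(7·0.882948) = 3577.3 ≈ 3577 N.
ΣF_x = 0: A_x − T·cos62° = 0 → A_x = 3577.3 × 0.469472 = 1679 N.
ΣF_y = 0: A_y + T·sin62° − 2300 − 2000 − 1700 = 0 → A_y = 6000 − 3577.3 × 0.882948 = 2841 N.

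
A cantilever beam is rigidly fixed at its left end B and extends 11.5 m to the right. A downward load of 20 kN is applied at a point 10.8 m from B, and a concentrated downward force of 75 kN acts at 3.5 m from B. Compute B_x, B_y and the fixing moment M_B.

B_x = 0, B_y = 95.00 kN, M_B = 478.5 kN·m

ΣF_x = 0: B_x = 0.
ΣF_y = 0: B_y − 20 − 75 = 0 → B_y = 95.00 kN.
ΣM about B: M_B − 20·10.8 − 75·3.5 = 0 → M_B = 478.5 kN·m.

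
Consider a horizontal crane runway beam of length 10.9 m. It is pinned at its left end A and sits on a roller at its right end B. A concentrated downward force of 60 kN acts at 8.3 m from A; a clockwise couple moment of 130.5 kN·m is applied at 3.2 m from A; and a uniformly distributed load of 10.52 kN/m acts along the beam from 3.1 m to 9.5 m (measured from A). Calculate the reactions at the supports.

A_x = 0, A_y = 30.75 kN, B_y = 96.57 kN

Resultant of the distributed load: 10.52 × 6.4 = 67.328 kN at 6.3 m from A.
ΣM about A: B_y·10.9 − 60·8.3 − 130.5 − (10.52·6.4)·6.3 = 0 → B_y = 1052.6664/10.9 = 96.5749 ≈ 96.57 kN.
ΣF_y = 0: A_y + 96.5749 − 60 − 10.52·6.4 = 0 → A_y = 30.75 kN.
ΣF_x = 0: no horizontal applied forces, so A_x = 0.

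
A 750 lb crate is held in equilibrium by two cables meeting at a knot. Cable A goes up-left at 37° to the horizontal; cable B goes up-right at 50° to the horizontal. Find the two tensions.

ΣF_x = 0: −T_A·cos37° + T_B·cos50° = 0 → T_B = 1.24246·T_A.
ΣF_y = 0: T_A·sin37° + T_B·sin50° = 750.
Substitute: T_A·(0.601815 + 1.24246·0.766044) = 750 → T_A = 482.752 ≈ 482.8 lb.
Then T_B = 1.24246 × 482.752 = 599.8 lb.

T_A = 482.8 lb, T_B = 599.8 lb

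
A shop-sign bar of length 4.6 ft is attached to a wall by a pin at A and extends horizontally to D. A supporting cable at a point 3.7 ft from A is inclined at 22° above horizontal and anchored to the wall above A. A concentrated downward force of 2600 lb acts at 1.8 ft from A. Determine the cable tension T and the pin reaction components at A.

ΣM about A: T·sin22°·3.7 − 2600·1.8 = 0 → T = 4680/(3.7·0.374607) = 3376.51 ≈ 3377 lb.
ΣF_x = 0: A_x − T·cos22° = 0 → A_x = 3376.51 × 0.927184 = 3131 lb.
ΣF_y = 0: A_y + T·sin22° − 2600 = 0 → A_y = 2600 − 3376.51 × 0.374607 = 1335 lb.

T = 3377 lb, A_x = 3131 lb, A_y = 1335 lb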